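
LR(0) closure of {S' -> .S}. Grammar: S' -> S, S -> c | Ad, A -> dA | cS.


Start: S' -> .S
For each item with dot before a nonterminal B, add B -> .γ for every B-production
Closure: [S' -> .S, S -> .c, S -> .Ad, A -> .dA, A -> .cS]


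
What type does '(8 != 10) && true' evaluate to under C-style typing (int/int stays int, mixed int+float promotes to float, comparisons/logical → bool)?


Operand types: bool && bool
Rule: logical operators take bool operands and yield bool
Result type: bool


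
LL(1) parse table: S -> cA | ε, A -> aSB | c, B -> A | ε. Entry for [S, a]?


For [S, a]: ε is nullable and 'a' ∈ FOLLOW(S)
Entry: S -> ε


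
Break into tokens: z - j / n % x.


Scan left to right, longest-match per lexeme
Tokens: ID(z), OP(-), ID(j), OP(/), ID(n), OP(%), ID(x)


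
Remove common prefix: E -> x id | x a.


Common prefix: 'x'
Factored: E -> x E', E' -> id | a


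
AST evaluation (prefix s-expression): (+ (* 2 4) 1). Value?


Evaluate inner: (* 2 4) = 8
Evaluate root: (+ 8 1) = 9
Result: 9


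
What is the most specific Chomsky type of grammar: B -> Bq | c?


Left-linear: every RHS is a terminal or one nonterminal followed by a terminal
Classification: Type 3 (Regular)


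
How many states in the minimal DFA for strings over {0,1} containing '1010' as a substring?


KMP-style automaton: 4 progress states + 1 absorbing accept = 5
Minimal DFA: 5 states


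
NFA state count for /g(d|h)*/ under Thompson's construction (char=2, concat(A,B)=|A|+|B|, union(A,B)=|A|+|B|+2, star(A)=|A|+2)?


Syntax tree has 3 char leaf(s), 1 union(s), 1 star(s)
chars contribute 3×2 = 6; each union adds +2; each star adds +2
Total: 6 + 2 + 2 = 10 states


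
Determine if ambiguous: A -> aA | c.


right-linear, alternatives start with distinct terminals 'a' vs 'c': unique leftmost derivation
Unambiguous


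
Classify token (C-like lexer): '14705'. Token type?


Pattern: digits only
Type: INTEGER_LITERAL


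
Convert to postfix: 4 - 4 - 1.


Left to right (same or higher precedence on left)
Postfix: 4 4 - 1 -


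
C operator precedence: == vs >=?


'>=' is relational (level 7); '==' is equality (level 6)
Higher level binds tighter
'>=' has higher precedence than '=='


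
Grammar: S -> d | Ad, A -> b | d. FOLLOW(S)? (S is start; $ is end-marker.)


$ ∈ FOLLOW(S). For each A -> αBβ: add FIRST(β)\{ε} to FOLLOW(B); if β nullable, add FOLLOW(A).
FOLLOW(S) = {$}


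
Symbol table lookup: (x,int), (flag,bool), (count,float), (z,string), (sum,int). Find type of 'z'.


Lookup 'z' → type string


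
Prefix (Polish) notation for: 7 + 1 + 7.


left-to-right (same/higher precedence on left): tree is (+ (+ 7 1) 7)
Prefix: + + 7 1 7


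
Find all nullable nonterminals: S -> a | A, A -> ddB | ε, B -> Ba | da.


A nonterminal is nullable iff some alternative derives ε (directly, or every symbol in it is nullable)
Nullable: {A, S}


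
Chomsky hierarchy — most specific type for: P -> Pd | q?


Left-linear: every RHS is a terminal or one nonterminal followed by a terminal
Classification: Type 3 (Regular)


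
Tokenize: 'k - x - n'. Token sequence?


Scan left to right, longest-match per lexeme
Tokens: ID(k), OP(-), ID(x), OP(-), ID(n)


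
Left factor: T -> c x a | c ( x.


Common prefix: 'c'
Factored: T -> c T', T' -> x a | ( x


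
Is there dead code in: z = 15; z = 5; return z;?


first assignment to z is overwritten before any read
Dead: 'z = 15'


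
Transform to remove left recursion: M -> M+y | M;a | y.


Left-recursive alternatives: M+y, M;a; non-recursive: y
Introduce M': M -> yM', M' -> +yM' | ;aM' | ε


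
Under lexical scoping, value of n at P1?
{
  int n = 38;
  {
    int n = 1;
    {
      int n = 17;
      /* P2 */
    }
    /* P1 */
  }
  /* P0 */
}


n declared in the same block as P1
n = 1


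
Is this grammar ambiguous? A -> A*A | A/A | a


'a*a/a' has two parse trees (no precedence encoded between * and /)
Ambiguous


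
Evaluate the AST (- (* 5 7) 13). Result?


Evaluate inner: (* 5 7) = 35
Evaluate root: (- 35 13) = 22
Result: 22


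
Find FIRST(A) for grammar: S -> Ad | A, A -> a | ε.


Per alternative of A: FIRST(a) = {a}; FIRST(ε) = {ε}
FIRST(A) = {a, ε}


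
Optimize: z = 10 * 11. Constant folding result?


10 * 11 = 110 at compile time
Optimized: z = 110


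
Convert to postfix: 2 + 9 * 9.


* has higher precedence, evaluate 9*9 first
Postfix: 2 9 9 * +


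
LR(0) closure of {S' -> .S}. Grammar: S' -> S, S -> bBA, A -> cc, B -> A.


Start: S' -> .S
For each item with dot before a nonterminal B, add B -> .γ for every B-production
Closure: [S' -> .S, S -> .bBA]


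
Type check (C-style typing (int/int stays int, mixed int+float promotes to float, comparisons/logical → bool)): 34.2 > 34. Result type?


Operand types: float > int
Rule: comparison yields bool
Result type: bool


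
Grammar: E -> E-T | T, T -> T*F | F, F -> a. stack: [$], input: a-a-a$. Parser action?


no handle on stack; shift 'a'
Action: shift


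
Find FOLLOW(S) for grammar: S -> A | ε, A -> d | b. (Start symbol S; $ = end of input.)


$ ∈ FOLLOW(S). For each A -> αBβ: add FIRST(β)\{ε} to FOLLOW(B); if β nullable, add FOLLOW(A).
FOLLOW(S) = {$}


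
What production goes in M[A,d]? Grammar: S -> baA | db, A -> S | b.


For [A, d]: 'd' ∈ FIRST(S)
Entry: A -> S


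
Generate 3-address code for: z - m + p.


Break into single-operator statements:
t1 = z - m
t2 = t1 + p


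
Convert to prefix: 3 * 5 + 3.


left-to-right (same/higher precedence on left): tree is (+ (* 3 5) 3)
Prefix: + * 3 5 3


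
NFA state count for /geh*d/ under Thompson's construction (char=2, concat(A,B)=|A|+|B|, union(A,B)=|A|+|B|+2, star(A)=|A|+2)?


Syntax tree has 4 char leaf(s), 0 union(s), 1 star(s)
chars contribute 4×2 = 8; each union adds +2; each star adds +2
Total: 8 + 0 + 2 = 10 states


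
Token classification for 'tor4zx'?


Pattern: letter/underscore followed by alphanumerics, not a keyword
Type: IDENTIFIER


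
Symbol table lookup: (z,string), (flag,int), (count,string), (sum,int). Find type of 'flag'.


Lookup 'flag' → type int


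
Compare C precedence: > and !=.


'>' is relational (level 7); '!=' is equality (level 6)
Higher level binds tighter
'>' has higher precedence than '!='


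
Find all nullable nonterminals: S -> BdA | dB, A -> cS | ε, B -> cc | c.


A nonterminal is nullable iff some alternative derives ε (directly, or every symbol in it is nullable)
Nullable: {A}


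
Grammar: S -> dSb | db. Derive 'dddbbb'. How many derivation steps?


Derivation: S => dSb => ddSbb => dddbbb
Steps: 3


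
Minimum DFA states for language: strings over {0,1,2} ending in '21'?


Track the longest suffix of input matching a prefix of '21': 3 classes (prefixes of length 0..2)
Minimal DFA: 3 states


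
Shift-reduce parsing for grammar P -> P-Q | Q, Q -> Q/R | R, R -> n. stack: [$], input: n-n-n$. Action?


no handle on stack; shift 'n'
Action: shift


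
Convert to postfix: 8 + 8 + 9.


Left to right (same or higher precedence on left)
Postfix: 8 8 + 9 +


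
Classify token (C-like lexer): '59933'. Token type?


Pattern: digits only
Type: INTEGER_LITERAL


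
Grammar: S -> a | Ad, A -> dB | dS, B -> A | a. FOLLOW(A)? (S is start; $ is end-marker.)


$ ∈ FOLLOW(S). For each A -> αBβ: add FIRST(β)\{ε} to FOLLOW(B); if β nullable, add FOLLOW(A).
FOLLOW(A) = {d}


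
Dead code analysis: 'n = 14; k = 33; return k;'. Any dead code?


n is assigned but never read
Dead: 'n = 14'


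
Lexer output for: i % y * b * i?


Scan left to right, longest-match per lexeme
Tokens: ID(i), OP(%), ID(y), OP(*), ID(b), OP(*), ID(i)


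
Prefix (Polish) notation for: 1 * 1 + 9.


left-to-right (same/higher precedence on left): tree is (+ (* 1 1) 9)
Prefix: + * 1 1 9


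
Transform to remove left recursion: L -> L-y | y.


Left-recursive alternatives: L-y; non-recursive: y
Introduce L': L -> yL', L' -> -yL' | ε


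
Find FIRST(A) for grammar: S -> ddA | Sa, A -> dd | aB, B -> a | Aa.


Per alternative of A: FIRST(dd) = {d}; FIRST(aB) = {a}
FIRST(A) = {a, d}


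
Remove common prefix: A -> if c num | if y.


Common prefix: 'if'
Factored: A -> if A', A' -> c num | y


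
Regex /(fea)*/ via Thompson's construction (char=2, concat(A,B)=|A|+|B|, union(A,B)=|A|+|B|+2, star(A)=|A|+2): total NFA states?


Syntax tree has 3 char leaf(s), 0 union(s), 1 star(s)
chars contribute 3×2 = 6; each union adds +2; each star adds +2
Total: 6 + 0 + 2 = 8 states


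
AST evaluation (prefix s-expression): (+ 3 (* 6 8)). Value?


Evaluate inner: (* 6 8) = 48
Evaluate root: (+ 3 48) = 51
Result: 51


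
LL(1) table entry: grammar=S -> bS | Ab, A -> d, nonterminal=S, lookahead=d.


For [S, d]: 'd' ∈ FIRST(Ab)
Entry: S -> Ab


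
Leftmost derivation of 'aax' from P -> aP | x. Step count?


Derivation: P => aP => aaP => aax
Steps: 3


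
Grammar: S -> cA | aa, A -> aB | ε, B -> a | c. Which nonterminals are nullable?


A nonterminal is nullable iff some alternative derives ε (directly, or every symbol in it is nullable)
Nullable: {A}


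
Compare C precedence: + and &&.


'+' is additive (level 9); '&&' is logical AND (level 2)
Higher level binds tighter
'+' has higher precedence than '&&'


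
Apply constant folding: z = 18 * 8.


18 * 8 = 144 at compile time
Optimized: z = 144


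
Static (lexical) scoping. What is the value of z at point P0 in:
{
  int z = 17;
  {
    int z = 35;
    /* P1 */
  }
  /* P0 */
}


z declared in the same block as P0
z = 17


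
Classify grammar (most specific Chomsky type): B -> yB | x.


Right-linear: every RHS is a terminal or a terminal followed by one nonterminal
Classification: Type 3 (Regular)


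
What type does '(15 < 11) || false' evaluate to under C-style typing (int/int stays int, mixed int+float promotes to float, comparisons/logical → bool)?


Operand types: bool || bool
Rule: logical operators take bool operands and yield bool
Result type: bool


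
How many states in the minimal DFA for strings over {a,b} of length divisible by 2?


Track length mod 2: states 0..1, accept at 0
Minimal DFA: 2 states


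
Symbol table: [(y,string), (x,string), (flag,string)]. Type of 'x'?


Lookup 'x' → type string


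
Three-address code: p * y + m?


Break into single-operator statements:
t1 = p * y
t2 = t1 + m


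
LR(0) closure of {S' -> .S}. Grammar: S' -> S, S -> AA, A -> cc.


Start: S' -> .S
For each item with dot before a nonterminal B, add B -> .γ for every B-production
Closure: [S' -> .S, S -> .AA, A -> .cc]


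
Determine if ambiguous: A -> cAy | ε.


balanced c^n…y^n: each string has a unique parse
Unambiguous


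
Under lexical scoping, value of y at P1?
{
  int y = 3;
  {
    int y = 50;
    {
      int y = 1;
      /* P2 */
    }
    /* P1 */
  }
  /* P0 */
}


y declared in the same block as P1
y = 50


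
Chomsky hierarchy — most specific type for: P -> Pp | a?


Left-linear: every RHS is a terminal or one nonterminal followed by a terminal
Classification: Type 3 (Regular)


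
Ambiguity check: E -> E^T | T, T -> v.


precedence layered via separate nonterminal T: deterministic
Unambiguous


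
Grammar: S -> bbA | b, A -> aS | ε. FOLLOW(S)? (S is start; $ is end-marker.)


$ ∈ FOLLOW(S). For each A -> αBβ: add FIRST(β)\{ε} to FOLLOW(B); if β nullable, add FOLLOW(A).
FOLLOW(S) = {$}


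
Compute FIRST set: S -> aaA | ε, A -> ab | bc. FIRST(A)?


Per alternative of A: FIRST(ab) = {a}; FIRST(bc) = {b}
FIRST(A) = {a, b}


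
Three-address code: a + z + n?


Break into single-operator statements:
t1 = a + z
t2 = t1 + n


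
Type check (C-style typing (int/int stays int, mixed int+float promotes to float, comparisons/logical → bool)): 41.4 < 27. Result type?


Operand types: float < int
Rule: comparison yields bool
Result type: bool


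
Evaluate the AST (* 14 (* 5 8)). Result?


Evaluate inner: (* 5 8) = 40
Evaluate root: (* 14 40) = 560
Result: 560


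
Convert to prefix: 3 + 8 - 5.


left-to-right (same/higher precedence on left): tree is (- (+ 3 8) 5)
Prefix: - + 3 8 5


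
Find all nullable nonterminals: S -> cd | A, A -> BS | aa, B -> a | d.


A nonterminal is nullable iff some alternative derives ε (directly, or every symbol in it is nullable)
Nullable: {}


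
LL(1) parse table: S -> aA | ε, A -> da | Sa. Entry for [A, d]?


For [A, d]: 'd' ∈ FIRST(da)
Entry: A -> da


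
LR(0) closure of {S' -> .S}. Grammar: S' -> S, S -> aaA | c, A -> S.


Start: S' -> .S
For each item with dot before a nonterminal B, add B -> .γ for every B-production
Closure: [S' -> .S, S -> .aaA, S -> .c]


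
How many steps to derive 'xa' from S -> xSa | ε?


Derivation: S => xSa => xa
Steps: 2


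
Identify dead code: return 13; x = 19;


statement follows a return and is unreachable
Dead: 'x = 19'


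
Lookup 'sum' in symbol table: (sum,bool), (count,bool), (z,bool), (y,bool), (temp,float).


Lookup 'sum' → type bool


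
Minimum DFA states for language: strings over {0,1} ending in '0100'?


Track the longest suffix of input matching a prefix of '0100': 5 classes (prefixes of length 0..4)
Minimal DFA: 5 states


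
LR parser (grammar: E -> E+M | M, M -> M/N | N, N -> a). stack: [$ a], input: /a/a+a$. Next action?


'a' on top is the handle for N -> a
Action: reduce (N -> a)


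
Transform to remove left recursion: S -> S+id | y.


Left-recursive alternatives: S+id; non-recursive: y
Introduce S': S -> yS', S' -> +idS' | ε


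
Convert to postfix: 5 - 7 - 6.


Left to right (same or higher precedence on left)
Postfix: 5 7 - 6 -


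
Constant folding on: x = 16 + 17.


16 + 17 = 33 at compile time
Optimized: x = 33


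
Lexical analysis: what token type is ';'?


Pattern: delimiter/punctuation
Type: PUNCTUATION


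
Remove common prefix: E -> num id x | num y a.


Common prefix: 'num'
Factored: E -> num E', E' -> id x | y a


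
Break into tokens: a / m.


Scan left to right, longest-match per lexeme
Tokens: ID(a), OP(/), ID(m)


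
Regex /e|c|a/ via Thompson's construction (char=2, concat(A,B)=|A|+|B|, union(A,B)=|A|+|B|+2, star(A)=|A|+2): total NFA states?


Syntax tree has 3 char leaf(s), 2 union(s), 0 star(s)
chars contribute 3×2 = 6; each union adds +2; each star adds +2
Total: 6 + 4 + 0 = 10 states


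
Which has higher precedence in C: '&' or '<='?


'<=' is relational (level 7); '&' is bitwise AND (level 5)
Higher level binds tighter
'<=' has higher precedence than '&'


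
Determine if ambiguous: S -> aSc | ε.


balanced a^n…c^n: each string has a unique parse
Unambiguous


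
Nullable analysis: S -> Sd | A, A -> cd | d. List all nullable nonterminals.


A nonterminal is nullable iff some alternative derives ε (directly, or every symbol in it is nullable)
Nullable: {}


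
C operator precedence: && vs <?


'<' is relational (level 7); '&&' is logical AND (level 2)
Higher level binds tighter
'<' has higher precedence than '&&'


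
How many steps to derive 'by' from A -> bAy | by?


Derivation: A => by
Steps: 1


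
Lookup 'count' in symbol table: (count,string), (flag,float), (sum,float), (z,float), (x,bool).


Lookup 'count' → type string


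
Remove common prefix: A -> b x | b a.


Common prefix: 'b'
Factored: A -> b A', A' -> x | a


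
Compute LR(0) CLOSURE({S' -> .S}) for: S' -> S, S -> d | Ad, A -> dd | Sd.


Start: S' -> .S
For each item with dot before a nonterminal B, add B -> .γ for every B-production
Closure: [S' -> .S, S -> .d, S -> .Ad, A -> .dd, A -> .Sd]


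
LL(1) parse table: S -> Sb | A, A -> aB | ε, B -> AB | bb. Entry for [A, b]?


For [A, b]: ε is nullable and 'b' ∈ FOLLOW(A)
Entry: A -> ε


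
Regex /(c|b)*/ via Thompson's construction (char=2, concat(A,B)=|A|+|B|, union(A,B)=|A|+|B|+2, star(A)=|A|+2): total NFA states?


Syntax tree has 2 char leaf(s), 1 union(s), 1 star(s)
chars contribute 2×2 = 4; each union adds +2; each star adds +2
Total: 4 + 2 + 2 = 8 states


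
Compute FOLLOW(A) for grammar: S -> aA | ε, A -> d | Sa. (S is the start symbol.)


$ ∈ FOLLOW(S). For each A -> αBβ: add FIRST(β)\{ε} to FOLLOW(B); if β nullable, add FOLLOW(A).
FOLLOW(A) = {$, a}


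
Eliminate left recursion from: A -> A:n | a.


Left-recursive alternatives: A:n; non-recursive: a
Introduce A': A -> aA', A' -> :nA' | ε


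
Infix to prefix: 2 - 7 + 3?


left-to-right (same/higher precedence on left): tree is (+ (- 2 7) 3)
Prefix: + - 2 7 3


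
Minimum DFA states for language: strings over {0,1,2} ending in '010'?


Track the longest suffix of input matching a prefix of '010': 4 classes (prefixes of length 0..3)
Minimal DFA: 4 states


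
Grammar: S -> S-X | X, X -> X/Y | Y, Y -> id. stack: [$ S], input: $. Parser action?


start symbol S on stack, input exhausted
Action: accept


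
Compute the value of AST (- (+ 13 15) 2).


Evaluate inner: (+ 13 15) = 28
Evaluate root: (- 28 2) = 26
Result: 26


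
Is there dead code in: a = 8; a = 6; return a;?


first assignment to a is overwritten before any read
Dead: 'a = 8'


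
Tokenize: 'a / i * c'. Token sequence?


Scan left to right, longest-match per lexeme
Tokens: ID(a), OP(/), ID(i), OP(*), ID(c)


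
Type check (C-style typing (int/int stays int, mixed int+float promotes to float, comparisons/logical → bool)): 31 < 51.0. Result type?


Operand types: int < float
Rule: comparison yields bool
Result type: bool


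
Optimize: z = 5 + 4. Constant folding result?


5 + 4 = 9 at compile time
Optimized: z = 9


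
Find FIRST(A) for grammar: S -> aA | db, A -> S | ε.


Per alternative of A: FIRST(S) = {a, d}; FIRST(ε) = {ε}
FIRST(A) = {a, d, ε}


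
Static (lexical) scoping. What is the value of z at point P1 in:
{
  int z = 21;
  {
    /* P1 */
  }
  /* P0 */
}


P1's block does not declare z; resolves to the enclosing declaration at depth 0
z = 21


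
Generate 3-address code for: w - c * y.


Break into single-operator statements:
t1 = c * y
t2 = w - t1


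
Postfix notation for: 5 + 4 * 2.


* has higher precedence, evaluate 4*2 first
Postfix: 5 4 2 * +


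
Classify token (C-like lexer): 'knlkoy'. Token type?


Pattern: letter/underscore followed by alphanumerics, not a keyword
Type: IDENTIFIER


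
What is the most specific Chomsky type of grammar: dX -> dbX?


LHS has context (more than one symbol) and |LHS| ≤ |RHS|
Classification: Type 1 (Context-Sensitive)


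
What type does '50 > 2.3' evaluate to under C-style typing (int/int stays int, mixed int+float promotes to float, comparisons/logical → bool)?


Operand types: int > float
Rule: comparison yields bool
Result type: bool


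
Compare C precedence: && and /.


'/' is multiplicative (level 10); '&&' is logical AND (level 2)
Higher level binds tighter
'/' has higher precedence than '&&'


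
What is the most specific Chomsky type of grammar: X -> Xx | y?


Left-linear: every RHS is a terminal or one nonterminal followed by a terminal
Classification: Type 3 (Regular)


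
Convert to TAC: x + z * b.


Break into single-operator statements:
t1 = z * b
t2 = x + t1


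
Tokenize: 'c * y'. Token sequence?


Scan left to right, longest-match per lexeme
Tokens: ID(c), OP(*), ID(y)


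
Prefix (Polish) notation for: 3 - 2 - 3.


left-to-right (same/higher precedence on left): tree is (- (- 3 2) 3)
Prefix: - - 3 2 3


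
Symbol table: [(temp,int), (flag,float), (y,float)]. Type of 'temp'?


Lookup 'temp' → type int


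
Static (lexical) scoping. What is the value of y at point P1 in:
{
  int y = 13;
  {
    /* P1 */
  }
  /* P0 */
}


P1's block does not declare y; resolves to the enclosing declaration at depth 0
y = 13


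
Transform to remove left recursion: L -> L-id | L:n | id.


Left-recursive alternatives: L-id, L:n; non-recursive: id
Introduce L': L -> idL', L' -> -idL' | :nL' | ε


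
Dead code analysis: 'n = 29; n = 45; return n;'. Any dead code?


first assignment to n is overwritten before any read
Dead: 'n = 29'


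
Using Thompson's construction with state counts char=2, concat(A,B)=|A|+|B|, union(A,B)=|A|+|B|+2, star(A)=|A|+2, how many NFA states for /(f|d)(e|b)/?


Syntax tree has 4 char leaf(s), 2 union(s), 0 star(s)
chars contribute 4×2 = 8; each union adds +2; each star adds +2
Total: 8 + 4 + 0 = 12 states


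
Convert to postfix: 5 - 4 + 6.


Left to right (same or higher precedence on left)
Postfix: 5 4 - 6 +


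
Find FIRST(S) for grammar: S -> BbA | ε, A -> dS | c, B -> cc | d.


Per alternative of S: FIRST(BbA) = {c, d}; FIRST(ε) = {ε}
FIRST(S) = {c, d, ε}


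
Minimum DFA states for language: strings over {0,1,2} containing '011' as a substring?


KMP-style automaton: 3 progress states + 1 absorbing accept = 4
Minimal DFA: 4 states


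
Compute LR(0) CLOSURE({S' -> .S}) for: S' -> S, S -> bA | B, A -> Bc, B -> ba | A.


Start: S' -> .S
For each item with dot before a nonterminal B, add B -> .γ for every B-production
Closure: [S' -> .S, S -> .bA, S -> .B, B -> .ba, B -> .A, A -> .Bc]


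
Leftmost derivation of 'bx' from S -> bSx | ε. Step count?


Derivation: S => bSx => bx
Steps: 2


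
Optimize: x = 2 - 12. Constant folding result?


2 - 12 = -10 at compile time
Optimized: x = -10


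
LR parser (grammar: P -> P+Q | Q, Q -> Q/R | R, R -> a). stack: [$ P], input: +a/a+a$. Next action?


shift '+' to continue P -> P+Q
Action: shift


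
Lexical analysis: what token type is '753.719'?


Pattern: digits with a decimal point
Type: FLOAT_LITERAL


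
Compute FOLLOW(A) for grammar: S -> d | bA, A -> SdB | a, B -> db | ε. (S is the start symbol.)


$ ∈ FOLLOW(S). For each A -> αBβ: add FIRST(β)\{ε} to FOLLOW(B); if β nullable, add FOLLOW(A).
FOLLOW(A) = {$, d}


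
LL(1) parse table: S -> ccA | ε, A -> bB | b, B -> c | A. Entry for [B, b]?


For [B, b]: 'b' ∈ FIRST(A)
Entry: B -> A


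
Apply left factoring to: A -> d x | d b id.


Common prefix: 'd'
Factored: A -> d A', A' -> x | b id


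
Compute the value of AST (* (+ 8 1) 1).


Evaluate inner: (+ 8 1) = 9
Evaluate root: (* 9 1) = 9
Result: 9


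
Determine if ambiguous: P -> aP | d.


right-linear, alternatives start with distinct terminals 'a' vs 'd': unique leftmost derivation
Unambiguous


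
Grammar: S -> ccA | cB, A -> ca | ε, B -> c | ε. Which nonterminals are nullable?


A nonterminal is nullable iff some alternative derives ε (directly, or every symbol in it is nullable)
Nullable: {A, B}


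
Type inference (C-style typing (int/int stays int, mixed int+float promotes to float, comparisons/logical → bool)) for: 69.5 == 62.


Operand types: float == int
Rule: comparison yields bool
Result type: bool


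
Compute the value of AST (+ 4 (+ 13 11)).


Evaluate inner: (+ 13 11) = 24
Evaluate root: (+ 4 24) = 28
Result: 28


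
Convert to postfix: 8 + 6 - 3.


Left to right (same or higher precedence on left)
Postfix: 8 6 + 3 -


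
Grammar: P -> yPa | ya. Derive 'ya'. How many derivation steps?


Derivation: P => ya
Steps: 1


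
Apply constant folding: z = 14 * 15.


14 * 15 = 210 at compile time
Optimized: z = 210


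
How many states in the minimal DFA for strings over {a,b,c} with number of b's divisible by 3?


Track (count of b) mod 3: states 0..2, accept at 0
Minimal DFA: 3 states


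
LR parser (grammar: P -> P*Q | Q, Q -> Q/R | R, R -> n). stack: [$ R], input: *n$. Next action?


'R' (not preceded by Q/) is the handle for Q -> R
Action: reduce (Q -> R)


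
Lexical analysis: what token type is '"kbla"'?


Pattern: double-quoted sequence
Type: STRING_LITERAL


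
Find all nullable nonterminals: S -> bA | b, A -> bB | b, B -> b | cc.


A nonterminal is nullable iff some alternative derives ε (directly, or every symbol in it is nullable)
Nullable: {}


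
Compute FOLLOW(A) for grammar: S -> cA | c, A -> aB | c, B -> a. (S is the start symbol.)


$ ∈ FOLLOW(S). For each A -> αBβ: add FIRST(β)\{ε} to FOLLOW(B); if β nullable, add FOLLOW(A).
FOLLOW(A) = {$}


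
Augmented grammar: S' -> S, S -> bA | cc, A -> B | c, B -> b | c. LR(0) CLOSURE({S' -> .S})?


Start: S' -> .S
For each item with dot before a nonterminal B, add B -> .γ for every B-production
Closure: [S' -> .S, S -> .bA, S -> .cc]


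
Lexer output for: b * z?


Scan left to right, longest-match per lexeme
Tokens: ID(b), OP(*), ID(z)


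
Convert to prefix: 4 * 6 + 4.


left-to-right (same/higher precedence on left): tree is (+ (* 4 6) 4)
Prefix: + * 4 6 4


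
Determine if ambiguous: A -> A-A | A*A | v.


'v-v*v' has two parse trees (no precedence encoded between - and *)
Ambiguous


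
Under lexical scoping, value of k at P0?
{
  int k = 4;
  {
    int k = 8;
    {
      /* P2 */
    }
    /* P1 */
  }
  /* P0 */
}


k declared in the same block as P0
k = 4


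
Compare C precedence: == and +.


'+' is additive (level 9); '==' is equality (level 6)
Higher level binds tighter
'+' has higher precedence than '=='


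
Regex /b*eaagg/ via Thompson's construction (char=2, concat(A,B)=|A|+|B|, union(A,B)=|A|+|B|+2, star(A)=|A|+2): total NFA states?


Syntax tree has 6 char leaf(s), 0 union(s), 1 star(s)
chars contribute 6×2 = 12; each union adds +2; each star adds +2
Total: 12 + 0 + 2 = 14 states


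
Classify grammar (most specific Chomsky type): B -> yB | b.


Right-linear: every RHS is a terminal or a terminal followed by one nonterminal
Classification: Type 3 (Regular)


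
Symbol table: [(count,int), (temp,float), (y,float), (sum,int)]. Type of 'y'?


Lookup 'y' → type float


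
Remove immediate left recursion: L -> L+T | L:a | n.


Left-recursive alternatives: L+T, L:a; non-recursive: n
Introduce L': L -> nL', L' -> +TL' | :aL' | ε


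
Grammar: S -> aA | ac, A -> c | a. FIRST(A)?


Per alternative of A: FIRST(c) = {c}; FIRST(a) = {a}
FIRST(A) = {a, c}


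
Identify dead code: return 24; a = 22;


statement follows a return and is unreachable
Dead: 'a = 22'


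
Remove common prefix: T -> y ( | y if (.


Common prefix: 'y'
Factored: T -> y T', T' -> ( | if (


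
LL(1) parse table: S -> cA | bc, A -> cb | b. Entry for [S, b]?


For [S, b]: 'b' ∈ FIRST(bc)
Entry: S -> bc


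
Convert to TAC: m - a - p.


Break into single-operator statements:
t1 = m - a
t2 = t1 - p


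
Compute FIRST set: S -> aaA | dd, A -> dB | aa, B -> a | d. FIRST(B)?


Per alternative of B: FIRST(a) = {a}; FIRST(d) = {d}
FIRST(B) = {a, d}


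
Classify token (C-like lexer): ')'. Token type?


Pattern: delimiter/punctuation
Type: PUNCTUATION


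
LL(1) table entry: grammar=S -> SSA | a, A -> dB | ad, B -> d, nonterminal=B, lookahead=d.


For [B, d]: 'd' ∈ FIRST(d)
Entry: B -> d


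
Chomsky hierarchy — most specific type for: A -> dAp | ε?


Single nonterminal LHS, but d^n p^n is not regular
Classification: Type 2 (Context-Free)


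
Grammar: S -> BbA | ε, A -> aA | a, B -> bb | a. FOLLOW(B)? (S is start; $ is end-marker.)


$ ∈ FOLLOW(S). For each A -> αBβ: add FIRST(β)\{ε} to FOLLOW(B); if β nullable, add FOLLOW(A).
FOLLOW(B) = {b}


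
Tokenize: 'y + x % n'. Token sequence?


Scan left to right, longest-match per lexeme
Tokens: ID(y), OP(+), ID(x), OP(%), ID(n)


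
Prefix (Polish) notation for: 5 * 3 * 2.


left-to-right (same/higher precedence on left): tree is (* (* 5 3) 2)
Prefix: * * 5 3 2


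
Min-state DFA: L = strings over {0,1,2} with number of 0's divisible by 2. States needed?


Track (count of 0) mod 2: states 0..1, accept at 0
Minimal DFA: 2 states


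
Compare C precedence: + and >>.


'+' is additive (level 9); '>>' is shift (level 8)
Higher level binds tighter
'+' has higher precedence than '>>'


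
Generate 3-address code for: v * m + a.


Break into single-operator statements:
t1 = v * m
t2 = t1 + a


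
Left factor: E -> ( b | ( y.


Common prefix: '('
Factored: E -> ( E', E' -> b | y


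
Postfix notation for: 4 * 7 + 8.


Left to right (same or higher precedence on left)
Postfix: 4 7 * 8 +


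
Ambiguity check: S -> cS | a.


right-linear, alternatives start with distinct terminals 'c' vs 'a': unique leftmost derivation
Unambiguous


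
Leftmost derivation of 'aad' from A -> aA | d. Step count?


Derivation: A => aA => aaA => aad
Steps: 3


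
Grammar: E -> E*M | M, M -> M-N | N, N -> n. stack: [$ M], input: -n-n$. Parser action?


shift '-' to continue M -> M-N
Action: shift


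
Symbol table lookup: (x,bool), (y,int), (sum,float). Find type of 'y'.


Lookup 'y' → type int


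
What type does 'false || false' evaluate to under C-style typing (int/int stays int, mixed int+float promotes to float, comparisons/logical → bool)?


Operand types: bool || bool
Rule: logical operators take bool operands and yield bool
Result type: bool


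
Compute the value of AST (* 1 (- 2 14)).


Evaluate inner: (- 2 14) = -12
Evaluate root: (* 1 -12) = -12
Result: -12


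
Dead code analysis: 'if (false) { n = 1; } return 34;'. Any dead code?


condition is constant false, so the whole block is unreachable
Dead: 'if (false) { n = 1; }'


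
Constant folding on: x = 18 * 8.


18 * 8 = 144 at compile time
Optimized: x = 144


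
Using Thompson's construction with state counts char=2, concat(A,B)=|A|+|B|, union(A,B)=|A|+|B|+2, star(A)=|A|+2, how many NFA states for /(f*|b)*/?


Syntax tree has 2 char leaf(s), 1 union(s), 2 star(s)
chars contribute 2×2 = 4; each union adds +2; each star adds +2
Total: 4 + 2 + 4 = 10 states


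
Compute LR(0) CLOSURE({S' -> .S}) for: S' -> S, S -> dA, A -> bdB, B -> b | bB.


Start: S' -> .S
For each item with dot before a nonterminal B, add B -> .γ for every B-production
Closure: [S' -> .S, S -> .dA]


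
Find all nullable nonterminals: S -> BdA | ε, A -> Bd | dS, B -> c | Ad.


A nonterminal is nullable iff some alternative derives ε (directly, or every symbol in it is nullable)
Nullable: {S}


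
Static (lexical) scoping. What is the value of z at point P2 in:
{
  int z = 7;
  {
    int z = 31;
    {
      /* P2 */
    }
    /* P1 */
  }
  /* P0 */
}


P2's block does not declare z; resolves to the enclosing declaration at depth 1
z = 31


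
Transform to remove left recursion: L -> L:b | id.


Left-recursive alternatives: L:b; non-recursive: id
Introduce L': L -> idL', L' -> :bL' | ε


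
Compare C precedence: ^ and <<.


'<<' is shift (level 8); '^' is bitwise XOR (level 4)
Higher level binds tighter
'<<' has higher precedence than '^'


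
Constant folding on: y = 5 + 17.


5 + 17 = 22 at compile time
Optimized: y = 22


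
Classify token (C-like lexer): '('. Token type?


Pattern: delimiter/punctuation
Type: PUNCTUATION


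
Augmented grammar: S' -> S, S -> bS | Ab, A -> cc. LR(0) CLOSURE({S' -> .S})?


Start: S' -> .S
For each item with dot before a nonterminal B, add B -> .γ for every B-production
Closure: [S' -> .S, S -> .bS, S -> .Ab, A -> .cc]


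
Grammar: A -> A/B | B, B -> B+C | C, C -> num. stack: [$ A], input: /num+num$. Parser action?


shift '/' to continue A -> A/B
Action: shift


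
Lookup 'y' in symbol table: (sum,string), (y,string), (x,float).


Lookup 'y' → type string


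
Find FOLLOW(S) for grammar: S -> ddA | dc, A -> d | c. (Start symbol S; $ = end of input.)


$ ∈ FOLLOW(S). For each A -> αBβ: add FIRST(β)\{ε} to FOLLOW(B); if β nullable, add FOLLOW(A).
FOLLOW(S) = {$}


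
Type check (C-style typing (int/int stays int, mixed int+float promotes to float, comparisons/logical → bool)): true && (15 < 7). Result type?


Operand types: bool && bool
Rule: logical operators take bool operands and yield bool
Result type: bool


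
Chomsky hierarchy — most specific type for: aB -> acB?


LHS has context (more than one symbol) and |LHS| ≤ |RHS|
Classification: Type 1 (Context-Sensitive)


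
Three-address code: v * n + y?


Break into single-operator statements:
t1 = v * n
t2 = t1 + y


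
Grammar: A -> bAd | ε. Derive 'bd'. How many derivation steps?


Derivation: A => bAd => bd
Steps: 2


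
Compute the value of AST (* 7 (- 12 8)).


Evaluate inner: (- 12 8) = 4
Evaluate root: (* 7 4) = 28
Result: 28


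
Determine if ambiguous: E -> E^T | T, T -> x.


precedence layered via separate nonterminal T: deterministic
Unambiguous


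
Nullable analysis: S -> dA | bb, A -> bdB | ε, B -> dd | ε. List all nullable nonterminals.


A nonterminal is nullable iff some alternative derives ε (directly, or every symbol in it is nullable)
Nullable: {A, B}


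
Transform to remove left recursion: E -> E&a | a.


Left-recursive alternatives: E&a; non-recursive: a
Introduce E': E -> aE', E' -> &aE' | ε


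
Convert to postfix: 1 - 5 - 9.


Left to right (same or higher precedence on left)
Postfix: 1 5 - 9 -


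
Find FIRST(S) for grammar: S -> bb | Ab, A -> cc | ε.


Per alternative of S: FIRST(bb) = {b}; FIRST(Ab) = {b, c}
FIRST(S) = {b, c}


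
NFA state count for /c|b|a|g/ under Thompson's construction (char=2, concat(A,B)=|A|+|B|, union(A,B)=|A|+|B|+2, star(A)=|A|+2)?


Syntax tree has 4 char leaf(s), 3 union(s), 0 star(s)
chars contribute 4×2 = 8; each union adds +2; each star adds +2
Total: 8 + 6 + 0 = 14 states


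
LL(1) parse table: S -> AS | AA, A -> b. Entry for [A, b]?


For [A, b]: 'b' ∈ FIRST(b)
Entry: A -> b


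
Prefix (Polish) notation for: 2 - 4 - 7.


left-to-right (same/higher precedence on left): tree is (- (- 2 4) 7)
Prefix: - - 2 4 7


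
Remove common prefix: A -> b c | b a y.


Common prefix: 'b'
Factored: A -> b A', A' -> c | a y


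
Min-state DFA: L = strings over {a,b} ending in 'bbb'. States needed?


Track the longest suffix of input matching a prefix of 'bbb': 4 classes (prefixes of length 0..3)
Minimal DFA: 4 states


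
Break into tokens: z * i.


Scan left to right, longest-match per lexeme
Tokens: ID(z), OP(*), ID(i)


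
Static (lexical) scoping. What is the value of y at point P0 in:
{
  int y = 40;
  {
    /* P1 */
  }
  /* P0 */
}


y declared in the same block as P0
y = 40


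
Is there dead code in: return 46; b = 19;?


statement follows a return and is unreachable
Dead: 'b = 19'


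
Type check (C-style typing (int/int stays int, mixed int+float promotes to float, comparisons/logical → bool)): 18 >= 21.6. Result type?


Operand types: int >= float
Rule: comparison yields bool
Result type: bool


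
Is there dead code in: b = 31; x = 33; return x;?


b is assigned but never read
Dead: 'b = 31'


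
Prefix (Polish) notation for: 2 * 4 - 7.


left-to-right (same/higher precedence on left): tree is (- (* 2 4) 7)
Prefix: - * 2 4 7


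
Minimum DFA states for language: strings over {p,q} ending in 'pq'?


Track the longest suffix of input matching a prefix of 'pq': 3 classes (prefixes of length 0..2)
Minimal DFA: 3 states


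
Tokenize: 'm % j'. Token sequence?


Scan left to right, longest-match per lexeme
Tokens: ID(m), OP(%), ID(j)


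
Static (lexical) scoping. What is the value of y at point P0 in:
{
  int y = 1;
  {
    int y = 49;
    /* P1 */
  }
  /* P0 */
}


y declared in the same block as P0
y = 1


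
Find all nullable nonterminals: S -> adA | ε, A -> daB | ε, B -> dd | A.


A nonterminal is nullable iff some alternative derives ε (directly, or every symbol in it is nullable)
Nullable: {A, B, S}


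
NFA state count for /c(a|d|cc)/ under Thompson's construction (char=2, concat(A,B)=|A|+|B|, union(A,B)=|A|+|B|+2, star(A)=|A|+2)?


Syntax tree has 5 char leaf(s), 2 union(s), 0 star(s)
chars contribute 5×2 = 10; each union adds +2; each star adds +2
Total: 10 + 4 + 0 = 14 states


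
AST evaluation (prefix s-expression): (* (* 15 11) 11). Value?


Evaluate inner: (* 15 11) = 165
Evaluate root: (* 165 11) = 1815
Result: 1815


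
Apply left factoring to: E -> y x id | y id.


Common prefix: 'y'
Factored: E -> y E', E' -> x id | id


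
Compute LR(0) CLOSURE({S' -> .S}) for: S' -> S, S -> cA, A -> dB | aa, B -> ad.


Start: S' -> .S
For each item with dot before a nonterminal B, add B -> .γ for every B-production
Closure: [S' -> .S, S -> .cA]


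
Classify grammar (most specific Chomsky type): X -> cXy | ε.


Single nonterminal LHS, but c^n y^n is not regular
Classification: Type 2 (Context-Free)


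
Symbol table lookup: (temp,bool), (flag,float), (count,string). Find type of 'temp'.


Lookup 'temp' → type bool


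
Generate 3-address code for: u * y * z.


Break into single-operator statements:
t1 = u * y
t2 = t1 * z


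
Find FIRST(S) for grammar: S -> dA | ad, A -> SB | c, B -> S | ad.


Per alternative of S: FIRST(dA) = {d}; FIRST(ad) = {a}
FIRST(S) = {a, d}


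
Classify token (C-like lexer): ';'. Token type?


Pattern: delimiter/punctuation
Type: PUNCTUATION


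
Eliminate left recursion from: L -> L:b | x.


Left-recursive alternatives: L:b; non-recursive: x
Introduce L': L -> xL', L' -> :bL' | ε


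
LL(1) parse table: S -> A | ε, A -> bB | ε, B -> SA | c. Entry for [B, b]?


For [B, b]: 'b' ∈ FIRST(SA)
Entry: B -> SA


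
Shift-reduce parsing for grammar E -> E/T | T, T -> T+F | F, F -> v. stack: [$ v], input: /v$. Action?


'v' on top is the handle for F -> v
Action: reduce (F -> v)


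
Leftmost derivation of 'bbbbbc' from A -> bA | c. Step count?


Derivation: A => bA => bbA => bbbA => bbbbA => bbbbbA => bbbbbc
Steps: 6


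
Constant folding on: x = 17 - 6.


17 - 6 = 11 at compile time
Optimized: x = 11


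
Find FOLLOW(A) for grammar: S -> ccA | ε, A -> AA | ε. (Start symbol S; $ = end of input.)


$ ∈ FOLLOW(S). For each A -> αBβ: add FIRST(β)\{ε} to FOLLOW(B); if β nullable, add FOLLOW(A).
FOLLOW(A) = {$}


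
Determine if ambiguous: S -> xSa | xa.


balanced x^n…a^n: each string has a unique parse
Unambiguous


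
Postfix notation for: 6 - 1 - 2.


Left to right (same or higher precedence on left)
Postfix: 6 1 - 2 -


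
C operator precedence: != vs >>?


'>>' is shift (level 8); '!=' is equality (level 6)
Higher level binds tighter
'>>' has higher precedence than '!='


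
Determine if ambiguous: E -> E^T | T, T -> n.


precedence layered via separate nonterminal T: deterministic
Unambiguous


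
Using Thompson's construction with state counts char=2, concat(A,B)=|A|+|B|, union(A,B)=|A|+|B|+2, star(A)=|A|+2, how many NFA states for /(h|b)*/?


Syntax tree has 2 char leaf(s), 1 union(s), 1 star(s)
chars contribute 2×2 = 4; each union adds +2; each star adds +2
Total: 4 + 2 + 2 = 8 states


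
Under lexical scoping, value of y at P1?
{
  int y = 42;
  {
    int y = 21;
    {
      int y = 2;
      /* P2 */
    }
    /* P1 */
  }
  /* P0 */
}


y declared in the same block as P1
y = 21
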